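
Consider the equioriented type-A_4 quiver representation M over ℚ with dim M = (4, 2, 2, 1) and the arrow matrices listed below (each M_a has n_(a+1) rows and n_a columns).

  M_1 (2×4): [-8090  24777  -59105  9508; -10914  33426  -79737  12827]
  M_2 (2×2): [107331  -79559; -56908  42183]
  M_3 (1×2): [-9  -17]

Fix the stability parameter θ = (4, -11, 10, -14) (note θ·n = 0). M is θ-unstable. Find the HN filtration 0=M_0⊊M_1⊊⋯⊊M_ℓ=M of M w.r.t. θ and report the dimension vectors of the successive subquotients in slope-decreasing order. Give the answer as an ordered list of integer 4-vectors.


Interval decomposition of M: I[1,1]^2, I[1,3], I[1,4].
HN type (ℓ=4): μ^(1)=10; μ^(2)=4; μ^(3)=-2; μ^(4)=-7/2

((0, 0, 1, 0); (2, 0, 0, 0); (0, 0, 1, 1); (2, 2, 0, 0))


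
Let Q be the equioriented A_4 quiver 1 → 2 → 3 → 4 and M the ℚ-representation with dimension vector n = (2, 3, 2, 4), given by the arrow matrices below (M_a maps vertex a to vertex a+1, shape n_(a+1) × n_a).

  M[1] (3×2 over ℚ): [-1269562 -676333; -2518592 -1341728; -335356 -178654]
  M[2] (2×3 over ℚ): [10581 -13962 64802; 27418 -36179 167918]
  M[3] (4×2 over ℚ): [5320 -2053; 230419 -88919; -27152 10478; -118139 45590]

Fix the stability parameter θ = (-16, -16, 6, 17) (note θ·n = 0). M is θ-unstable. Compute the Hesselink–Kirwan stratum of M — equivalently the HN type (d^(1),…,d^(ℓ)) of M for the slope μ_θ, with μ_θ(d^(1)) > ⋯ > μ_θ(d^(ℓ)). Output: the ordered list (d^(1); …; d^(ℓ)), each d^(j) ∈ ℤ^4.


Interval decomposition of M: I[1,1], I[1,4], I[2,2], I[2,4], I[4,4]^2.
HN type (ℓ=3): μ^(1)=17; μ^(2)=6; μ^(3)=-16

((0, 0, 0, 4); (0, 0, 2, 0); (2, 3, 0, 0))


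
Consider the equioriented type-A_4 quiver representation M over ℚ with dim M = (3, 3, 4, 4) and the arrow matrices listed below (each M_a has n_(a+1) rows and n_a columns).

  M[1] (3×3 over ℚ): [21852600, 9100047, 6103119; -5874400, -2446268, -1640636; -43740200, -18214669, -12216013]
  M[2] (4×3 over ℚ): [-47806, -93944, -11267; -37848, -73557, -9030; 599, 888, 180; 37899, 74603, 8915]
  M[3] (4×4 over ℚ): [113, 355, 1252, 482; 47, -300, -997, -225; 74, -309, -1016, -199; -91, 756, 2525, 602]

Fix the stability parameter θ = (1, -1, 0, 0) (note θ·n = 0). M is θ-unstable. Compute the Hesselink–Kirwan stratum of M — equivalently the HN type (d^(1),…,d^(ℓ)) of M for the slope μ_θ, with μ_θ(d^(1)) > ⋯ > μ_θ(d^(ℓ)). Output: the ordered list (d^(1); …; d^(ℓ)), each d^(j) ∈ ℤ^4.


Interval decomposition of M: I[1,1]^2, I[1,4], I[2,4]^2, I[3,4].
HN type (ℓ=3): μ^(1)=1; μ^(2)=0; μ^(3)=-1

((2, 0, 0, 0); (1, 1, 4, 4); (0, 2, 0, 0))


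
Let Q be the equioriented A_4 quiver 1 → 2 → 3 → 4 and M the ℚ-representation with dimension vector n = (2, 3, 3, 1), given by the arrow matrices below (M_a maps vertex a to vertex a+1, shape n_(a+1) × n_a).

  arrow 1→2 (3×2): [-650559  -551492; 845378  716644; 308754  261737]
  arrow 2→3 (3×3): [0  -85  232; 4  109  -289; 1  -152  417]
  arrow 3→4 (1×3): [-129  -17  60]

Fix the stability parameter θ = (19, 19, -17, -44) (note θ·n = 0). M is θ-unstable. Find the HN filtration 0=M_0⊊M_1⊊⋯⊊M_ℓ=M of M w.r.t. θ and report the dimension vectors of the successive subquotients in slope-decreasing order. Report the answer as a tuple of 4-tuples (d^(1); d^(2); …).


Interval decomposition of M: I[1,3], I[1,4], I[2,3].
HN type (ℓ=3): μ^(1)=7; μ^(2)=1; μ^(3)=-23/4

((1, 1, 1, 0); (0, 1, 1, 0); (1, 1, 1, 1))


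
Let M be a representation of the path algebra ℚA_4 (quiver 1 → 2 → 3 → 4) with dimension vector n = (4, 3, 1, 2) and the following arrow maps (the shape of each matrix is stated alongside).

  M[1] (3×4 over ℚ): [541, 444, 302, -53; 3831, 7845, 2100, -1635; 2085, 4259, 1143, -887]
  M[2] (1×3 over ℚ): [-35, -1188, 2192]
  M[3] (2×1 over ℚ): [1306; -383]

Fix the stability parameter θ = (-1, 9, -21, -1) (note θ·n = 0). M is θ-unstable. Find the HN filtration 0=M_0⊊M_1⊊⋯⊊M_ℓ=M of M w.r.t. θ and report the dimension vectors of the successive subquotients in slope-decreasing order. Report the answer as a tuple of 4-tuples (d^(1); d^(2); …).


Interval decomposition of M: I[1,1], I[1,2]^2, I[1,4], I[4,4].
HN type (ℓ=3): μ^(1)=9; μ^(2)=-1; μ^(3)=-13/3

((0, 2, 0, 0); (3, 0, 0, 2); (1, 1, 1, 0))


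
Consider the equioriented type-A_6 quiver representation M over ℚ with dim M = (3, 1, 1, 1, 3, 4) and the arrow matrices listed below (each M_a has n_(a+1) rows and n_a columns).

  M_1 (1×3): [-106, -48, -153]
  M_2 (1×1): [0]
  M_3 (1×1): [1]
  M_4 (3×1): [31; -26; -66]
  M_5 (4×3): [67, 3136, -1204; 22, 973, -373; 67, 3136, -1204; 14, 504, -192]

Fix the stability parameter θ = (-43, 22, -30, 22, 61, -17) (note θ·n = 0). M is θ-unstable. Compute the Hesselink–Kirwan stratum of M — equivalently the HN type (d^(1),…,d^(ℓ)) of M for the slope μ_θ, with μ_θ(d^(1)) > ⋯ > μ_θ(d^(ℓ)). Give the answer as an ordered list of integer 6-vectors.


Via rank(M_{q-1}∘⋯∘M_p): M ≅ I[1,1]^2, I[1,2], I[3,6], I[5,5], I[5,6], I[6,6]^2.
μ_θ-semistable layers: μ^(1)=61; μ^(2)=22; μ^(3)=-17; μ^(4)=-30; μ^(5)=-43

((0, 0, 0, 0, 1, 0); (0, 1, 0, 1, 2, 2); (0, 0, 0, 0, 0, 2); (0, 0, 1, 0, 0, 0); (3, 0, 0, 0, 0, 0))


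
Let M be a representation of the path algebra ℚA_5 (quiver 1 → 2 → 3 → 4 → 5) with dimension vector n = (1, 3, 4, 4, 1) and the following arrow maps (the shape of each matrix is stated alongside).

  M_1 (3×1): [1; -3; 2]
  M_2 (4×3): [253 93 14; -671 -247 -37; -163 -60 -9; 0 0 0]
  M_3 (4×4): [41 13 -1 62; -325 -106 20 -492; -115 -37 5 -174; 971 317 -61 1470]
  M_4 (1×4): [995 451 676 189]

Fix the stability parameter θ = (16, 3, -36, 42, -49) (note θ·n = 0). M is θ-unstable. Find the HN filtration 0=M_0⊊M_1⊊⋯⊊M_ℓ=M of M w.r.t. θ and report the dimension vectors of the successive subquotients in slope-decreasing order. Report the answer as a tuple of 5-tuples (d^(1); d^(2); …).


Interval decomposition of M: I[1,5], I[2,3], I[2,4], I[3,3], I[4,4]^2.
HN type (ℓ=5): μ^(1)=42; μ^(2)=-7/2; μ^(3)=-17/3; μ^(4)=-33/2; μ^(5)=-36

((0, 0, 0, 3, 0); (0, 0, 0, 1, 1); (1, 1, 1, 0, 0); (0, 2, 2, 0, 0); (0, 0, 1, 0, 0))


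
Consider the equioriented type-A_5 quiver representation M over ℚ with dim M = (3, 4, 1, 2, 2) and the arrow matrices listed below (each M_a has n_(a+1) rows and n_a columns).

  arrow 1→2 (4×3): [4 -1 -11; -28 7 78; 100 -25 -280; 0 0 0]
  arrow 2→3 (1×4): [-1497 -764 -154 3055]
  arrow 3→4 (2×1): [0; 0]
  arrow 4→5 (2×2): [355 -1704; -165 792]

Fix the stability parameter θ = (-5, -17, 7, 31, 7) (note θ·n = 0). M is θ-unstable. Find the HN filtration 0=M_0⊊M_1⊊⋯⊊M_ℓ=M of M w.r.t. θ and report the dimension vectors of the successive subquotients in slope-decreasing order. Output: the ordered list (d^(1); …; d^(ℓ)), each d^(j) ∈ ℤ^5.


Interval decomposition of M: I[1,1], I[1,2], I[1,3], I[2,2]^2, I[4,4], I[4,5], I[5,5].
HN type (ℓ=6): μ^(1)=31; μ^(2)=19; μ^(3)=7; μ^(4)=-5; μ^(5)=-11; μ^(6)=-17

((0, 0, 0, 1, 0); (0, 0, 0, 1, 1); (0, 0, 1, 0, 1); (1, 0, 0, 0, 0); (2, 2, 0, 0, 0); (0, 2, 0, 0, 0))


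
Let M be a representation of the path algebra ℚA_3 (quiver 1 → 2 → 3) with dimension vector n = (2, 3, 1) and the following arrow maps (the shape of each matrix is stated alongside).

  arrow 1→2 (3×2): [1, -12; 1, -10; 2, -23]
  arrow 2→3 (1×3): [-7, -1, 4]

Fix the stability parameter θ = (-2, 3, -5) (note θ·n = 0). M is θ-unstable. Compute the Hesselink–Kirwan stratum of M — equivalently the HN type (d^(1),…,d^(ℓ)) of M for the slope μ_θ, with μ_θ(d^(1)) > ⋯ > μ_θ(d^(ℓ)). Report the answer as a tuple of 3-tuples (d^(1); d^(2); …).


Barcode: M ≅ I[1,2], I[1,3], I[2,2]. HN layers by μ_θ (3 steps, strictly decreasing):
  μ^(1)=3; μ^(2)=-1; μ^(3)=-2

((0, 2, 0); (0, 1, 1); (2, 0, 0))


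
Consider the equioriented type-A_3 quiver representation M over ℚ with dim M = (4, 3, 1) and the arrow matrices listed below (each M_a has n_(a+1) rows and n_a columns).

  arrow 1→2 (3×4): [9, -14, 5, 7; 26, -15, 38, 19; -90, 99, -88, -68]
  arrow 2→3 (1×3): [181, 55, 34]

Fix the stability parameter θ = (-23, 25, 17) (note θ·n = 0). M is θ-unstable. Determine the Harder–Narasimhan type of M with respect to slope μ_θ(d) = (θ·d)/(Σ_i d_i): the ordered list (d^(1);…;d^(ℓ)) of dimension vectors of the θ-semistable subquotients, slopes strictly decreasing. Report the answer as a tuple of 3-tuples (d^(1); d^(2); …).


Barcode: M ≅ I[1,1], I[1,2]^2, I[1,3]. HN layers by μ_θ (3 steps, strictly decreasing):
  μ^(1)=25; μ^(2)=21; μ^(3)=-23

((0, 2, 0); (0, 1, 1); (4, 0, 0))


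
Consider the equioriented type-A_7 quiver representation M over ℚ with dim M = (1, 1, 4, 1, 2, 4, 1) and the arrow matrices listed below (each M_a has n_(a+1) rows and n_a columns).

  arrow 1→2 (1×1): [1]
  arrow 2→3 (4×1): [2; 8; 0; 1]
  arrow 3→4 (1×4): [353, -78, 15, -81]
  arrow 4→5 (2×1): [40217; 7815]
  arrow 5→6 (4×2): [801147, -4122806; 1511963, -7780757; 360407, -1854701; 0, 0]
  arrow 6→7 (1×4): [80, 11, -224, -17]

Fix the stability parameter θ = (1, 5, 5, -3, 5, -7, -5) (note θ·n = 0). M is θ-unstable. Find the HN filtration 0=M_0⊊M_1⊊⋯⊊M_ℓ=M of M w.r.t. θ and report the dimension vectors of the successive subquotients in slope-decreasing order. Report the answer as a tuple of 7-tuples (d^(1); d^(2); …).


Barcode: M ≅ I[1,6], I[3,3]^3, I[5,7], I[6,6]^2. HN layers by μ_θ (4 steps, strictly decreasing):
  μ^(1)=5; μ^(2)=1; μ^(3)=-7/3; μ^(4)=-7

((0, 0, 3, 0, 0, 0, 0); (1, 1, 1, 1, 1, 1, 0); (0, 0, 0, 0, 1, 1, 1); (0, 0, 0, 0, 0, 2, 0))


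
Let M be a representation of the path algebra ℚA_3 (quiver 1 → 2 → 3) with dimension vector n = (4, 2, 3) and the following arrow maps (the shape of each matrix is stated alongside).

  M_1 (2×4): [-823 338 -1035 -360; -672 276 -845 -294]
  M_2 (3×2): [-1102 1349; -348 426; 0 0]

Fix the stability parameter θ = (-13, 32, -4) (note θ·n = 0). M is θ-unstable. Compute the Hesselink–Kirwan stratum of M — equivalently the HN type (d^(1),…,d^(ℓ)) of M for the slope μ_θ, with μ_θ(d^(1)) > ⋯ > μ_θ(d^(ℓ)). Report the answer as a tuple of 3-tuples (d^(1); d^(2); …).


Interval decomposition of M: I[1,1]^2, I[1,2], I[1,3], I[3,3]^2.
HN type (ℓ=4): μ^(1)=32; μ^(2)=14; μ^(3)=-4; μ^(4)=-13

((0, 1, 0); (0, 1, 1); (0, 0, 2); (4, 0, 0))


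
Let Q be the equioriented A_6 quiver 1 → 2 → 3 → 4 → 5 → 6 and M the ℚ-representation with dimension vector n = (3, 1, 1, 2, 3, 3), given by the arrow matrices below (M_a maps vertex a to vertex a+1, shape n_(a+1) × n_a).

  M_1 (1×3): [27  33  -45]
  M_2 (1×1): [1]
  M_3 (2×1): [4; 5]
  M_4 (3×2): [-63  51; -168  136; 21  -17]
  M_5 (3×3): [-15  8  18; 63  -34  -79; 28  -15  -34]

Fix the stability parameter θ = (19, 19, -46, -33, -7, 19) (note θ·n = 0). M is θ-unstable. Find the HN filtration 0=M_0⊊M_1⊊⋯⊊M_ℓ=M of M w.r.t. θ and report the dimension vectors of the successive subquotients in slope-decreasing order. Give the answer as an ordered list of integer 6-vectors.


Interval decomposition of M: I[1,1]^2, I[1,6], I[4,4], I[5,6]^2.
HN type (ℓ=4): μ^(1)=19; μ^(2)=-7; μ^(3)=-41/4; μ^(4)=-33

((2, 0, 0, 0, 0, 3); (0, 0, 0, 0, 3, 0); (1, 1, 1, 1, 0, 0); (0, 0, 0, 1, 0, 0))


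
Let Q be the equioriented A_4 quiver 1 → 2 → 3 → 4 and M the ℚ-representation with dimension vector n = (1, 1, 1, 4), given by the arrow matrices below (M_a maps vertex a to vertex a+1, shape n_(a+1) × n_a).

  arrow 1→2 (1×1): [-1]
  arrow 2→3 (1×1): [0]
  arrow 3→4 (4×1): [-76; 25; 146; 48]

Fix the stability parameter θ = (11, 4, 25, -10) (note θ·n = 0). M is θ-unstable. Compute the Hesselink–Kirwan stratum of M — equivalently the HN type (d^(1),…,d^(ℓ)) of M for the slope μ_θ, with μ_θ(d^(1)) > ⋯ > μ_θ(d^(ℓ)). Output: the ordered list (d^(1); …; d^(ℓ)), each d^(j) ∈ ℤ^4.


Via rank(M_{q-1}∘⋯∘M_p): M ≅ I[1,2], I[3,4], I[4,4]^3.
μ_θ-semistable layers: μ^(1)=15/2; μ^(2)=-10

((1, 1, 1, 1); (0, 0, 0, 3))


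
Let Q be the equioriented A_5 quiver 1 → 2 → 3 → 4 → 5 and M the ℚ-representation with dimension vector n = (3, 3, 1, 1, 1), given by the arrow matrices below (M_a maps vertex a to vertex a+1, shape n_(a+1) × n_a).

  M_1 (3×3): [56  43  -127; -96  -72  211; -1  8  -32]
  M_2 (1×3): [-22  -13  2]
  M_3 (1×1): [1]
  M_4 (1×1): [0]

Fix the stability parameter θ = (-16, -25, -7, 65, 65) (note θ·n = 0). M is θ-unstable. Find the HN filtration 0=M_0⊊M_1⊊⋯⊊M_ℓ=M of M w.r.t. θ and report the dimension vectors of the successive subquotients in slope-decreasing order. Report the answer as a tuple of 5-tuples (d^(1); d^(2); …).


Interval decomposition of M: I[1,2]^2, I[1,4], I[5,5].
HN type (ℓ=3): μ^(1)=65; μ^(2)=-7; μ^(3)=-41/2

((0, 0, 0, 1, 1); (0, 0, 1, 0, 0); (3, 3, 0, 0, 0))


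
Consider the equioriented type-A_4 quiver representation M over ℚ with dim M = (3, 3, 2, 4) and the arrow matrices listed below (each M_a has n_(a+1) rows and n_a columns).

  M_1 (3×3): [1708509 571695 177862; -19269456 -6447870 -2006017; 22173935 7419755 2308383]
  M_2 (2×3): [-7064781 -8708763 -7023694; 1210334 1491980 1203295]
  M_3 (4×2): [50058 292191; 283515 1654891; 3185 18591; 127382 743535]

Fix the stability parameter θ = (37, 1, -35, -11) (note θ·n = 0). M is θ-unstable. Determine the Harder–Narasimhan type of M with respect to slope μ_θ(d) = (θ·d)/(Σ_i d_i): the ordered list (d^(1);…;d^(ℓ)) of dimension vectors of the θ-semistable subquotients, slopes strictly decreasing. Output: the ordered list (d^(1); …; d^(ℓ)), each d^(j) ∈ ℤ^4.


Barcode: M ≅ I[1,1], I[1,2], I[1,4], I[2,4], I[4,4]^2. HN layers by μ_θ (5 steps, strictly decreasing):
  μ^(1)=37; μ^(2)=19; μ^(3)=-2; μ^(4)=-11; μ^(5)=-17

((1, 0, 0, 0); (1, 1, 0, 0); (1, 1, 1, 1); (0, 0, 0, 3); (0, 1, 1, 0))


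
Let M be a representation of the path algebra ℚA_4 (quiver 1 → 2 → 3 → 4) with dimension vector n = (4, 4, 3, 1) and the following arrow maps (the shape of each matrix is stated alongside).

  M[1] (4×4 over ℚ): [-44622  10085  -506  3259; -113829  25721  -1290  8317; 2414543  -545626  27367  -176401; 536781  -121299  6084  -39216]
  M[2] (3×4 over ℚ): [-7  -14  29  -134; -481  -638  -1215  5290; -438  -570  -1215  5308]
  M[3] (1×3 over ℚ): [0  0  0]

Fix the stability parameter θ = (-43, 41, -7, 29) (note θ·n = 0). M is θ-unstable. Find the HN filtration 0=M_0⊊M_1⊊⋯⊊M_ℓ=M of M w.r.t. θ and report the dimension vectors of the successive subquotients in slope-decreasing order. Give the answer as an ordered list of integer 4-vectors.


Barcode: M ≅ I[1,2], I[1,3]^3, I[4,4]. HN layers by μ_θ (4 steps, strictly decreasing):
  μ^(1)=41; μ^(2)=29; μ^(3)=17; μ^(4)=-43

((0, 1, 0, 0); (0, 0, 0, 1); (0, 3, 3, 0); (4, 0, 0, 0))


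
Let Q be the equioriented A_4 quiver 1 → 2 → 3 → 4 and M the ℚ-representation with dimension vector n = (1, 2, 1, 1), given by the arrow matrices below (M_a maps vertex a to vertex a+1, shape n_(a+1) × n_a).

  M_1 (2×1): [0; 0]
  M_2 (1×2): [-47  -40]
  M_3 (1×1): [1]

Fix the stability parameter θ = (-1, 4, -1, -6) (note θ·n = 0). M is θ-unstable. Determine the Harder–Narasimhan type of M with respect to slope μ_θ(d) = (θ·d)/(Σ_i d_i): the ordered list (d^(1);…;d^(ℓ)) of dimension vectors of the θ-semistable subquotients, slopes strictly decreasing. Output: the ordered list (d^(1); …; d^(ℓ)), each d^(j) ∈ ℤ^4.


Via rank(M_{q-1}∘⋯∘M_p): M ≅ I[1,1], I[2,2], I[2,4].
μ_θ-semistable layers: μ^(1)=4; μ^(2)=-1

((0, 1, 0, 0); (1, 1, 1, 1))


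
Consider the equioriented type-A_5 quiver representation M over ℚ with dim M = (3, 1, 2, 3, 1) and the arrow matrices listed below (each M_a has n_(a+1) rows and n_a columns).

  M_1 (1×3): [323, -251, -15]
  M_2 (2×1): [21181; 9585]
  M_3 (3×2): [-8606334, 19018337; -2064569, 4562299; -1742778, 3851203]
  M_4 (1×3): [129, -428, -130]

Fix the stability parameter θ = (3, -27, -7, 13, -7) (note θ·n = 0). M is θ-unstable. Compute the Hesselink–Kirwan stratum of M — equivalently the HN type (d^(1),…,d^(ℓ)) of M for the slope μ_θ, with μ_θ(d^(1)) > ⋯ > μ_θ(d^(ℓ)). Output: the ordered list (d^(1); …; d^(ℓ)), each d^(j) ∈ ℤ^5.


Barcode: M ≅ I[1,1]^2, I[1,5], I[3,4], I[4,4]. HN layers by μ_θ (4 steps, strictly decreasing):
  μ^(1)=13; μ^(2)=3; μ^(3)=-7; μ^(4)=-12

((0, 0, 0, 2, 0); (2, 0, 0, 1, 1); (0, 0, 2, 0, 0); (1, 1, 0, 0, 0))


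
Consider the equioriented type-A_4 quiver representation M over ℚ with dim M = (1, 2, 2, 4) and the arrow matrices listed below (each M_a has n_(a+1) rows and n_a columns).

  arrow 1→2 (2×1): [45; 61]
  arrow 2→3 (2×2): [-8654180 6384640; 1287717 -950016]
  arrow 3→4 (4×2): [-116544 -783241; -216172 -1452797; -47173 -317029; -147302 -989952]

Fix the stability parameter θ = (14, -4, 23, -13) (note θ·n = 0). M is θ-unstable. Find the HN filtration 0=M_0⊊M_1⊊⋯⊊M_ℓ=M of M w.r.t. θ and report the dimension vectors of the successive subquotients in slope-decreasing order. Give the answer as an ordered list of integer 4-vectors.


Barcode: M ≅ I[1,4], I[2,2], I[3,4], I[4,4]^2. HN layers by μ_θ (3 steps, strictly decreasing):
  μ^(1)=5; μ^(2)=-4; μ^(3)=-13

((1, 1, 2, 2); (0, 1, 0, 0); (0, 0, 0, 2))


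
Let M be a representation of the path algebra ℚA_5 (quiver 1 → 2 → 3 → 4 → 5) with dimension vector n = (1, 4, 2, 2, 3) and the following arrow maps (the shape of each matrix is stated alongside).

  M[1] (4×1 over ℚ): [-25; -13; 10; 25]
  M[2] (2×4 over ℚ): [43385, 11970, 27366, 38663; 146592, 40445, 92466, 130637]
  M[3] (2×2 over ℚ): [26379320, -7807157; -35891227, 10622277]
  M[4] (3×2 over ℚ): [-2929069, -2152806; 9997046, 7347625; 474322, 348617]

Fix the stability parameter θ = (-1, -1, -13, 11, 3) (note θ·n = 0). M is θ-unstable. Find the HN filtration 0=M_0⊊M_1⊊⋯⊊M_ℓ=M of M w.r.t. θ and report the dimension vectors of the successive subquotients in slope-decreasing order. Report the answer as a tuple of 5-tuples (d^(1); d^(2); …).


Interval decomposition of M: I[1,2], I[2,2], I[2,5]^2, I[5,5].
HN type (ℓ=4): μ^(1)=7; μ^(2)=3; μ^(3)=-1; μ^(4)=-7

((0, 0, 0, 2, 2); (0, 0, 0, 0, 1); (1, 2, 0, 0, 0); (0, 2, 2, 0, 0))


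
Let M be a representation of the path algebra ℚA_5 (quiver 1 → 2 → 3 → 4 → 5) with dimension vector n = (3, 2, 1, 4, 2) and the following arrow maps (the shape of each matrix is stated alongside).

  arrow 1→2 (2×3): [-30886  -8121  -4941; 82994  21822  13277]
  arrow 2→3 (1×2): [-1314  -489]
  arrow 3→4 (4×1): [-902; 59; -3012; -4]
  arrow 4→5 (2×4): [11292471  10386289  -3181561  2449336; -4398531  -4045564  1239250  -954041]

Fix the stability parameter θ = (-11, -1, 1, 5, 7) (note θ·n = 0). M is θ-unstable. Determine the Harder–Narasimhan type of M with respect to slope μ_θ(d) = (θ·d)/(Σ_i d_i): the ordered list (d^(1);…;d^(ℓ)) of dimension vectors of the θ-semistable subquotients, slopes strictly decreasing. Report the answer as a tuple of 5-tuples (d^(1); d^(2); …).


Via rank(M_{q-1}∘⋯∘M_p): M ≅ I[1,1], I[1,2], I[1,5], I[4,4]^2, I[4,5].
μ_θ-semistable layers: μ^(1)=7; μ^(2)=5; μ^(3)=1; μ^(4)=-1; μ^(5)=-11

((0, 0, 0, 0, 2); (0, 0, 0, 4, 0); (0, 0, 1, 0, 0); (0, 2, 0, 0, 0); (3, 0, 0, 0, 0))


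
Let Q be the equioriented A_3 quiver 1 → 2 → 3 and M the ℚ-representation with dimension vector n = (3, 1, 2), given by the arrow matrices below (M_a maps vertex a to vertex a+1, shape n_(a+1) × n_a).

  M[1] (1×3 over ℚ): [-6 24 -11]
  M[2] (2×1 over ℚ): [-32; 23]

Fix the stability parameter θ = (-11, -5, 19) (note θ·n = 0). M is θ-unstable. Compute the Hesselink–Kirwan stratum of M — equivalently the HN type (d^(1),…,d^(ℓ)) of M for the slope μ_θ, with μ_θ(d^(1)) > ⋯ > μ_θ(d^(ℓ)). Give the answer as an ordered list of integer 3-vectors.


Barcode: M ≅ I[1,1]^2, I[1,3], I[3,3]. HN layers by μ_θ (3 steps, strictly decreasing):
  μ^(1)=19; μ^(2)=-5; μ^(3)=-11

((0, 0, 2); (0, 1, 0); (3, 0, 0))


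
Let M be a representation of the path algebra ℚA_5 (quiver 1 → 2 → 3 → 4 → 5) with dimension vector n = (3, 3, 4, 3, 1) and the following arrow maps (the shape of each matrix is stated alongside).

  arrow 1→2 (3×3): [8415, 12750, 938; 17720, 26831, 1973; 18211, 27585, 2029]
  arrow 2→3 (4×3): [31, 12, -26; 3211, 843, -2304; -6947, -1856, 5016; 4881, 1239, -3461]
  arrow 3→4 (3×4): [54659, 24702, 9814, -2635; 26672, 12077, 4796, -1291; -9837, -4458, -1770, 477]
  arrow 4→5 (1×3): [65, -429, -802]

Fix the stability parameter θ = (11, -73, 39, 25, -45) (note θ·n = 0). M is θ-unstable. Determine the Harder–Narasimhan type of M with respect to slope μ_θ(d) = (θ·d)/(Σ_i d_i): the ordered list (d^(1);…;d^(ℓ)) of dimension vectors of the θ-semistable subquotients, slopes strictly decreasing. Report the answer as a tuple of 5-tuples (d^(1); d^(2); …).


Barcode: M ≅ I[1,3], I[1,4], I[1,5], I[3,3], I[4,4]. HN layers by μ_θ (5 steps, strictly decreasing):
  μ^(1)=39; μ^(2)=32; μ^(3)=25; μ^(4)=19/3; μ^(5)=-31

((0, 0, 2, 0, 0); (0, 0, 1, 1, 0); (0, 0, 0, 1, 0); (0, 0, 1, 1, 1); (3, 3, 0, 0, 0))


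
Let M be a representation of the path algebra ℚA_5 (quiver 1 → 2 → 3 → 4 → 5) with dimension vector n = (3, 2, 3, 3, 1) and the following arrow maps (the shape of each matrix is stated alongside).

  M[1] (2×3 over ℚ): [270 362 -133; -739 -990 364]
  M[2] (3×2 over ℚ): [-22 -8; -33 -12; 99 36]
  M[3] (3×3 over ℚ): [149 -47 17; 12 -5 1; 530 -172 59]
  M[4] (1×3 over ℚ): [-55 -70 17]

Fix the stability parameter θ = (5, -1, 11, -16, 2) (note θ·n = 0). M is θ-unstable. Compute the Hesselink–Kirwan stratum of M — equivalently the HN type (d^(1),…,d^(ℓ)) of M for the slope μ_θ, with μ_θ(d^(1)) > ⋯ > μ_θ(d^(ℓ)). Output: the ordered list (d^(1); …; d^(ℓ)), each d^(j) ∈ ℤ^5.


Interval decomposition of M: I[1,1], I[1,2], I[1,5], I[3,4]^2.
HN type (ℓ=4): μ^(1)=5; μ^(2)=2; μ^(3)=-1/4; μ^(4)=-5/2

((1, 0, 0, 0, 0); (1, 1, 0, 0, 1); (1, 1, 1, 1, 0); (0, 0, 2, 2, 0))


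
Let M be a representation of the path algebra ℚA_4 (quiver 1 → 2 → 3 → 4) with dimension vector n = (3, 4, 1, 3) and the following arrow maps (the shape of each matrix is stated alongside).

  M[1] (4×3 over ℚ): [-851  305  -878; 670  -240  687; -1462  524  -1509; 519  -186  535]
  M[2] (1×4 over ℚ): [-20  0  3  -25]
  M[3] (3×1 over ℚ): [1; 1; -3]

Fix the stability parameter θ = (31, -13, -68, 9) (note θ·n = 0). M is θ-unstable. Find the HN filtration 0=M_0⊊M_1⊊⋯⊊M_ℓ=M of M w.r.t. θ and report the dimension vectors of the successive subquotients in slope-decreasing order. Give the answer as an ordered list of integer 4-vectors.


Via rank(M_{q-1}∘⋯∘M_p): M ≅ I[1,2]^2, I[1,4], I[2,2], I[4,4]^2.
μ_θ-semistable layers: μ^(1)=9; μ^(2)=-13; μ^(3)=-50/3

((2, 2, 0, 3); (0, 1, 0, 0); (1, 1, 1, 0))


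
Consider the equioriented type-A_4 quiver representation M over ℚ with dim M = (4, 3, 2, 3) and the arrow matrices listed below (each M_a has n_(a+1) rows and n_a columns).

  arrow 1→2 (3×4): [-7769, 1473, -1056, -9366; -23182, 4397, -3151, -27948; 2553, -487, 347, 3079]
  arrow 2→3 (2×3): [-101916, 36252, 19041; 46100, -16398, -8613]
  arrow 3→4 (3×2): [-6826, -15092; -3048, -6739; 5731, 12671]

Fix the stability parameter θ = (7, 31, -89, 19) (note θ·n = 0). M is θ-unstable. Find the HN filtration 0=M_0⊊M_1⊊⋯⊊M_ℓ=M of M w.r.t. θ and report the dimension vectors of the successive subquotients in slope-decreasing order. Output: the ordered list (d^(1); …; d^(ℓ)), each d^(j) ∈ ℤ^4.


Interval decomposition of M: I[1,1], I[1,2], I[1,4]^2, I[4,4].
HN type (ℓ=4): μ^(1)=31; μ^(2)=19; μ^(3)=7; μ^(4)=-17

((0, 1, 0, 0); (0, 0, 0, 3); (2, 0, 0, 0); (2, 2, 2, 0))


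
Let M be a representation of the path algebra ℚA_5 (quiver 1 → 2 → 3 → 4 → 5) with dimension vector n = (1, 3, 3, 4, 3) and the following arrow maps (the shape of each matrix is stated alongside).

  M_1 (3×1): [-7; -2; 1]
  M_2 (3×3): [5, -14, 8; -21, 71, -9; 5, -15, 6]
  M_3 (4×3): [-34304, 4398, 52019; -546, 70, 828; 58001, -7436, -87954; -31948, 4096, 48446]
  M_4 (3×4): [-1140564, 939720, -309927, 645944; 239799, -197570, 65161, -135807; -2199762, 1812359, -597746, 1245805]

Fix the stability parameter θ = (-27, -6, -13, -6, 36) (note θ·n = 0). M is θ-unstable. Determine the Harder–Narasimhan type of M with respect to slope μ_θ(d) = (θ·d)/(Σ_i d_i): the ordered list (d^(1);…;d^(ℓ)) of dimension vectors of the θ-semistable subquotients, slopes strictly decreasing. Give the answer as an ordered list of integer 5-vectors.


Barcode: M ≅ I[1,5], I[2,5]^2, I[4,4]. HN layers by μ_θ (4 steps, strictly decreasing):
  μ^(1)=36; μ^(2)=-6; μ^(3)=-19/2; μ^(4)=-27

((0, 0, 0, 0, 3); (0, 0, 0, 4, 0); (0, 3, 3, 0, 0); (1, 0, 0, 0, 0))


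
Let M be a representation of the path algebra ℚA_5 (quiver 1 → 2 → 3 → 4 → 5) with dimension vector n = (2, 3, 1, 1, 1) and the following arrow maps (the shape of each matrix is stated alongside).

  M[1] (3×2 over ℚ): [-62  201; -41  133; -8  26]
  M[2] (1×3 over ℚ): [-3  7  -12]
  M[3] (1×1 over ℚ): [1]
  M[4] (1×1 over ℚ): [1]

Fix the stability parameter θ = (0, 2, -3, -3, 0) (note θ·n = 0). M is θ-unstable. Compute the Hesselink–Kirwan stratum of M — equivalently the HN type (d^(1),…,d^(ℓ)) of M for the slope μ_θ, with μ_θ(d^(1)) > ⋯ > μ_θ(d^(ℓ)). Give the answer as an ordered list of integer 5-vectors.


Interval decomposition of M: I[1,2], I[1,5], I[2,2].
HN type (ℓ=3): μ^(1)=2; μ^(2)=0; μ^(3)=-1

((0, 2, 0, 0, 0); (1, 0, 0, 0, 1); (1, 1, 1, 1, 0))


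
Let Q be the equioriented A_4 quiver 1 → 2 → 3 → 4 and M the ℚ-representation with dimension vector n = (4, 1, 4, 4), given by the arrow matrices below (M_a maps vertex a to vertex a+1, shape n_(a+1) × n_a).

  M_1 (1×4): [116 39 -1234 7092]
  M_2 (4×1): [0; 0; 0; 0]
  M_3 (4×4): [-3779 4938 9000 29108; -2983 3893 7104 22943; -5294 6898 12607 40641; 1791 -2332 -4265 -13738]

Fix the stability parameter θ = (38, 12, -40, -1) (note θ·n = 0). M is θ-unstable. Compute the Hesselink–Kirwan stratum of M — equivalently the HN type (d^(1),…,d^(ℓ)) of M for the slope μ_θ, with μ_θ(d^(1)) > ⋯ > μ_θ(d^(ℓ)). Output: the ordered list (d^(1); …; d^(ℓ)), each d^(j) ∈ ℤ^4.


Interval decomposition of M: I[1,1]^3, I[1,2], I[3,4]^4.
HN type (ℓ=4): μ^(1)=38; μ^(2)=25; μ^(3)=-1; μ^(4)=-40

((3, 0, 0, 0); (1, 1, 0, 0); (0, 0, 0, 4); (0, 0, 4, 0))


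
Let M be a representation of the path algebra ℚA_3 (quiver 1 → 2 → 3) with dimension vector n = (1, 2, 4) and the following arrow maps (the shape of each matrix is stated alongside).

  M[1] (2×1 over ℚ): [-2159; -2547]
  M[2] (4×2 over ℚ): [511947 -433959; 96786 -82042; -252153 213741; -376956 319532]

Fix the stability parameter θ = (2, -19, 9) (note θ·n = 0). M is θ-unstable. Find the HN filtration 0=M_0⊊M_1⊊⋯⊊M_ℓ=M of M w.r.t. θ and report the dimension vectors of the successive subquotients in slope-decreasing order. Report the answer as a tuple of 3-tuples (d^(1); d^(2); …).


Barcode: M ≅ I[1,2], I[2,3], I[3,3]^3. HN layers by μ_θ (3 steps, strictly decreasing):
  μ^(1)=9; μ^(2)=-17/2; μ^(3)=-19

((0, 0, 4); (1, 1, 0); (0, 1, 0))


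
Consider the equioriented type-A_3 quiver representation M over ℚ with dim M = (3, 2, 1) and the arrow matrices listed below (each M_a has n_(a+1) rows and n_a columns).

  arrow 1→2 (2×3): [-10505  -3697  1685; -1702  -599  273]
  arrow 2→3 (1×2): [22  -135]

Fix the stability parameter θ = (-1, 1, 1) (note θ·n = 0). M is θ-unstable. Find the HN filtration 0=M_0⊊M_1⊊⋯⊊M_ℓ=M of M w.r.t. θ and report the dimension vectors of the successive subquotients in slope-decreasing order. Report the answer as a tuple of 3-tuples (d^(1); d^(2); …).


Interval decomposition of M: I[1,1], I[1,2], I[1,3].
HN type (ℓ=2): μ^(1)=1; μ^(2)=-1

((0, 2, 1); (3, 0, 0))


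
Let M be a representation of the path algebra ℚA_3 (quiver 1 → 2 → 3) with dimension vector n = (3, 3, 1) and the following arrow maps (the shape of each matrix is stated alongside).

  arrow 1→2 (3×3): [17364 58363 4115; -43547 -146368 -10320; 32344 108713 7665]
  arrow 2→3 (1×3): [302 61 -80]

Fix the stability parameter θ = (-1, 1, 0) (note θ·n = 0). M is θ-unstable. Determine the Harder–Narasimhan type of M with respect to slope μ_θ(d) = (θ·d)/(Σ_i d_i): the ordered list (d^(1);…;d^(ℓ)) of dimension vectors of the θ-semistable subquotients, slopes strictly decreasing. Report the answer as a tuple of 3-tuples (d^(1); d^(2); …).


Interval decomposition of M: I[1,1], I[1,2], I[1,3], I[2,2].
HN type (ℓ=3): μ^(1)=1; μ^(2)=1/2; μ^(3)=-1

((0, 2, 0); (0, 1, 1); (3, 0, 0))


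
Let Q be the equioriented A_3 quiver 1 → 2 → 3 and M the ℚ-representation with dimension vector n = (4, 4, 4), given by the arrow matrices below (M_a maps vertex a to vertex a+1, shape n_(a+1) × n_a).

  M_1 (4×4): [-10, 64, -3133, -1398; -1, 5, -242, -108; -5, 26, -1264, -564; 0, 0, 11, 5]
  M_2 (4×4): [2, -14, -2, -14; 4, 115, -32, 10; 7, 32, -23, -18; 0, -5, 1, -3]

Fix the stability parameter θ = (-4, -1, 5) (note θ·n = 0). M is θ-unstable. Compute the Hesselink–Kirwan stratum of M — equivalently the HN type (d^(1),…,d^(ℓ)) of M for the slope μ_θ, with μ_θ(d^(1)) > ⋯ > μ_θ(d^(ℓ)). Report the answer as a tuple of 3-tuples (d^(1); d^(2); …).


Interval decomposition of M: I[1,3]^4.
HN type (ℓ=3): μ^(1)=5; μ^(2)=-1; μ^(3)=-4

((0, 0, 4); (0, 4, 0); (4, 0, 0))


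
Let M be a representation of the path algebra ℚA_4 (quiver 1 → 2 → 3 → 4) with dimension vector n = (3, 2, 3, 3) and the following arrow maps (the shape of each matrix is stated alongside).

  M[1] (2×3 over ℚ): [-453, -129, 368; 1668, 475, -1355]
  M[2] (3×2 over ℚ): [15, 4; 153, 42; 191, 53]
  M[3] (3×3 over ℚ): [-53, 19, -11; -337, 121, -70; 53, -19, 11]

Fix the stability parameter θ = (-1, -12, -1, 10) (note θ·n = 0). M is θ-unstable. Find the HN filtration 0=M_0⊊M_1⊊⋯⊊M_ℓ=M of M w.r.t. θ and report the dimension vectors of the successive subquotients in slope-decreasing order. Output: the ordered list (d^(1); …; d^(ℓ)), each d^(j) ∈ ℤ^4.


Via rank(M_{q-1}∘⋯∘M_p): M ≅ I[1,1], I[1,3], I[1,4], I[3,4], I[4,4].
μ_θ-semistable layers: μ^(1)=10; μ^(2)=-1; μ^(3)=-13/2

((0, 0, 0, 3); (1, 0, 3, 0); (2, 2, 0, 0))


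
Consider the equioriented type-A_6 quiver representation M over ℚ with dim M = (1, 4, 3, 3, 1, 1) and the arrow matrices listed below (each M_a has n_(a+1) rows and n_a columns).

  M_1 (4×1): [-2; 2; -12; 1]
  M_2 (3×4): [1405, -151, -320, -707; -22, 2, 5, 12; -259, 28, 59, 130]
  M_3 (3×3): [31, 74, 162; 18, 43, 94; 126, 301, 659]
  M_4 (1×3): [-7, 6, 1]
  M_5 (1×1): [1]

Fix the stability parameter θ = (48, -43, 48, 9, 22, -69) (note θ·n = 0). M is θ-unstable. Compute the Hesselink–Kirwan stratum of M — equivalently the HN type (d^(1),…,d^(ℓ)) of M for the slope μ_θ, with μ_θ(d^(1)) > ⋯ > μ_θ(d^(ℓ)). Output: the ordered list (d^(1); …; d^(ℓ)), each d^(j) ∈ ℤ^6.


Via rank(M_{q-1}∘⋯∘M_p): M ≅ I[1,6], I[2,2], I[2,4]^2.
μ_θ-semistable layers: μ^(1)=57/2; μ^(2)=5/2; μ^(3)=-43

((0, 0, 2, 2, 0, 0); (1, 1, 1, 1, 1, 1); (0, 3, 0, 0, 0, 0))


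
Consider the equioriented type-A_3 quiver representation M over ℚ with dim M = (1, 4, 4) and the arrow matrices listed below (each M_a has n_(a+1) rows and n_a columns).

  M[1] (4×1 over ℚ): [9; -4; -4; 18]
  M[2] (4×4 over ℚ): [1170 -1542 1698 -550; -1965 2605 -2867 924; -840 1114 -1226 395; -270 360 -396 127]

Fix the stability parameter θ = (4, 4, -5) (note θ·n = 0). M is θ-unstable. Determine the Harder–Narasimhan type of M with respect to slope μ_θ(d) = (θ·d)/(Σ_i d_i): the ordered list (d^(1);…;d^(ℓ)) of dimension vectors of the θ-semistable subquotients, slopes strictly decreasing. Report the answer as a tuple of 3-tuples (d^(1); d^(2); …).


Via rank(M_{q-1}∘⋯∘M_p): M ≅ I[1,3], I[2,2]^2, I[2,3], I[3,3]^2.
μ_θ-semistable layers: μ^(1)=4; μ^(2)=1; μ^(3)=-1/2; μ^(4)=-5

((0, 2, 0); (1, 1, 1); (0, 1, 1); (0, 0, 2))


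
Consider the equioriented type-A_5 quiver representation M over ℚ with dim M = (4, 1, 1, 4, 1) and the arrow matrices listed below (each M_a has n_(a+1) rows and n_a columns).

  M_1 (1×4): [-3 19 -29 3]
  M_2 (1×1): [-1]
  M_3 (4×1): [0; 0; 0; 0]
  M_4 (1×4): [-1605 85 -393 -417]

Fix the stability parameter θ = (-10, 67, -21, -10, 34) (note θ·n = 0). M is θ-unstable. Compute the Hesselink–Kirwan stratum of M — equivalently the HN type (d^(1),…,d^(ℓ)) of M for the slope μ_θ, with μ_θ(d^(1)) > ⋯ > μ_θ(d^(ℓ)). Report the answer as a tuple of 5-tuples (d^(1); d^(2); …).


Barcode: M ≅ I[1,1]^3, I[1,3], I[4,4]^3, I[4,5]. HN layers by μ_θ (3 steps, strictly decreasing):
  μ^(1)=34; μ^(2)=23; μ^(3)=-10

((0, 0, 0, 0, 1); (0, 1, 1, 0, 0); (4, 0, 0, 4, 0))


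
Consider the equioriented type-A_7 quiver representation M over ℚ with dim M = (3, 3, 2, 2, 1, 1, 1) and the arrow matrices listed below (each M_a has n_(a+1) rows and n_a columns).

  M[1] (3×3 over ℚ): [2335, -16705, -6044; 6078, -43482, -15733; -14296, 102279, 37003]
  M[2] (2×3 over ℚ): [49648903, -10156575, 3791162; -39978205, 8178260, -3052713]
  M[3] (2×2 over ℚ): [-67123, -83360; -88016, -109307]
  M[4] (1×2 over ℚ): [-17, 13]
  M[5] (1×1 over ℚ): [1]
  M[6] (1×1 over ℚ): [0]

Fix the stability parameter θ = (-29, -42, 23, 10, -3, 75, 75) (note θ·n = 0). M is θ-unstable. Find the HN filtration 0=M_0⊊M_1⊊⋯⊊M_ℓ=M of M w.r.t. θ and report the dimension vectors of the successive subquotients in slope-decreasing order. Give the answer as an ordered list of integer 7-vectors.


Interval decomposition of M: I[1,2], I[1,4], I[1,6], I[7,7].
HN type (ℓ=4): μ^(1)=75; μ^(2)=33/2; μ^(3)=10; μ^(4)=-71/2

((0, 0, 0, 0, 0, 1, 1); (0, 0, 1, 1, 0, 0, 0); (0, 0, 1, 1, 1, 0, 0); (3, 3, 0, 0, 0, 0, 0))


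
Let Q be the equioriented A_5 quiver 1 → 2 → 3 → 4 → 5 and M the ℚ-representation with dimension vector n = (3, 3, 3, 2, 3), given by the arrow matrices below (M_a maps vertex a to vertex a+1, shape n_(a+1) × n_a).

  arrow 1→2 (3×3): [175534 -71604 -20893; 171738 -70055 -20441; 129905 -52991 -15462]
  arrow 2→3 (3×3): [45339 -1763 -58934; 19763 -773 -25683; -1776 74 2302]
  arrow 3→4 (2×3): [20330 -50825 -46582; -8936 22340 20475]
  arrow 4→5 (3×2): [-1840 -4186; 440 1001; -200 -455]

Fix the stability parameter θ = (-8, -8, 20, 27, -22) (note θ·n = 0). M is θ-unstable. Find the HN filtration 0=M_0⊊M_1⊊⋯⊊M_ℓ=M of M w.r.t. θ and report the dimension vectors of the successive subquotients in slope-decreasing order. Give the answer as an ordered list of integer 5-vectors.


Via rank(M_{q-1}∘⋯∘M_p): M ≅ I[1,3], I[1,4], I[1,5], I[5,5]^2.
μ_θ-semistable layers: μ^(1)=27; μ^(2)=20; μ^(3)=25/3; μ^(4)=-8; μ^(5)=-22

((0, 0, 0, 1, 0); (0, 0, 2, 0, 0); (0, 0, 1, 1, 1); (3, 3, 0, 0, 0); (0, 0, 0, 0, 2))


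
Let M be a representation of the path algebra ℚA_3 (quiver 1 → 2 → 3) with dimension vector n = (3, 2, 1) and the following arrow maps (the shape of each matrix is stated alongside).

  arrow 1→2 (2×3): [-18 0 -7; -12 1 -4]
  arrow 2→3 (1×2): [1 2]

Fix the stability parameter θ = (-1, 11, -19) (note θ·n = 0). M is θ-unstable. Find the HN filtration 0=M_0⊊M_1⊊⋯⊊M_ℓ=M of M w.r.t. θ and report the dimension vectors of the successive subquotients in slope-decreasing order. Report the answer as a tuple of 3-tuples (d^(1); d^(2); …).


Via rank(M_{q-1}∘⋯∘M_p): M ≅ I[1,1], I[1,2], I[1,3].
μ_θ-semistable layers: μ^(1)=11; μ^(2)=-1; μ^(3)=-3

((0, 1, 0); (2, 0, 0); (1, 1, 1))


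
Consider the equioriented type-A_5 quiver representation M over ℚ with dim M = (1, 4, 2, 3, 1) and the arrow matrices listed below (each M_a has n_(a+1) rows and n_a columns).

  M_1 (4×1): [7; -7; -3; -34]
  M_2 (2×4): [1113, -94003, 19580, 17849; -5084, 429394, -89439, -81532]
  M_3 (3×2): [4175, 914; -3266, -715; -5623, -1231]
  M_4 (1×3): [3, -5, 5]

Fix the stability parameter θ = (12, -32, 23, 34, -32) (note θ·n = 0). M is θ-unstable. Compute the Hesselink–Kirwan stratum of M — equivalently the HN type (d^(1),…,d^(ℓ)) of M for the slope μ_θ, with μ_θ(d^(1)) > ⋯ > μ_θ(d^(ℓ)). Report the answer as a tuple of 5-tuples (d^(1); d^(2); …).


Barcode: M ≅ I[1,5], I[2,2]^2, I[2,4], I[4,4]. HN layers by μ_θ (5 steps, strictly decreasing):
  μ^(1)=34; μ^(2)=23; μ^(3)=25/3; μ^(4)=-10; μ^(5)=-32

((0, 0, 0, 2, 0); (0, 0, 1, 0, 0); (0, 0, 1, 1, 1); (1, 1, 0, 0, 0); (0, 3, 0, 0, 0))


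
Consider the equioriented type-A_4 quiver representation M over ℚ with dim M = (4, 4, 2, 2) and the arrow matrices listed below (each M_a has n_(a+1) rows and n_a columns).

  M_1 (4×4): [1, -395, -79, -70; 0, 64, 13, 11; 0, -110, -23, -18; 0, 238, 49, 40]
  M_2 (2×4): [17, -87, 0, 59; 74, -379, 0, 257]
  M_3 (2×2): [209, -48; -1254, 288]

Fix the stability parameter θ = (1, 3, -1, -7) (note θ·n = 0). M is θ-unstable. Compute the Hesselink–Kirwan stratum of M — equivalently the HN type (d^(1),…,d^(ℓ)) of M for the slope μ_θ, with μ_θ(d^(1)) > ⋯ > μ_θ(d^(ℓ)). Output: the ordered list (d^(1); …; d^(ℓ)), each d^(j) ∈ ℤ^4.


Via rank(M_{q-1}∘⋯∘M_p): M ≅ I[1,1], I[1,2], I[1,3], I[1,4], I[2,2], I[4,4].
μ_θ-semistable layers: μ^(1)=3; μ^(2)=1; μ^(3)=-1; μ^(4)=-7

((0, 2, 0, 0); (3, 1, 1, 0); (1, 1, 1, 1); (0, 0, 0, 1))


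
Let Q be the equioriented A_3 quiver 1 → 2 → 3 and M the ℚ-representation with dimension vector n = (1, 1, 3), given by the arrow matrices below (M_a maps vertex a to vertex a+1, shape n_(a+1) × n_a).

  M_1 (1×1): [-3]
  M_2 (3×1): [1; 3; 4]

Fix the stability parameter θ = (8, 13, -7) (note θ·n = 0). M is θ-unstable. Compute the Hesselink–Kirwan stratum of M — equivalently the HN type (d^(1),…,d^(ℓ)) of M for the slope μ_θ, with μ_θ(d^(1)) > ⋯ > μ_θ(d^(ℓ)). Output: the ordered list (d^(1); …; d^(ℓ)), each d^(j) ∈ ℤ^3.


Via rank(M_{q-1}∘⋯∘M_p): M ≅ I[1,3], I[3,3]^2.
μ_θ-semistable layers: μ^(1)=14/3; μ^(2)=-7

((1, 1, 1); (0, 0, 2))


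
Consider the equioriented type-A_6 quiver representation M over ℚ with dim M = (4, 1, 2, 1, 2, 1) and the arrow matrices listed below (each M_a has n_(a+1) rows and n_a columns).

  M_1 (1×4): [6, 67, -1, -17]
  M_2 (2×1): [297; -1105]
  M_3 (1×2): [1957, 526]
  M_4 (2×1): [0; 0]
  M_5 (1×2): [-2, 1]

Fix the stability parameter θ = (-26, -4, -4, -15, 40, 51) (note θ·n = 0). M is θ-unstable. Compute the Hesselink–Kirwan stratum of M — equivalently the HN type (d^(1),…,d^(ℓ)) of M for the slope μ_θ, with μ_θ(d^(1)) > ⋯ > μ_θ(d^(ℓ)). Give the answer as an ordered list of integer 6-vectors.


Barcode: M ≅ I[1,1]^3, I[1,4], I[3,3], I[5,5], I[5,6]. HN layers by μ_θ (5 steps, strictly decreasing):
  μ^(1)=51; μ^(2)=40; μ^(3)=-4; μ^(4)=-23/3; μ^(5)=-26

((0, 0, 0, 0, 0, 1); (0, 0, 0, 0, 2, 0); (0, 0, 1, 0, 0, 0); (0, 1, 1, 1, 0, 0); (4, 0, 0, 0, 0, 0))


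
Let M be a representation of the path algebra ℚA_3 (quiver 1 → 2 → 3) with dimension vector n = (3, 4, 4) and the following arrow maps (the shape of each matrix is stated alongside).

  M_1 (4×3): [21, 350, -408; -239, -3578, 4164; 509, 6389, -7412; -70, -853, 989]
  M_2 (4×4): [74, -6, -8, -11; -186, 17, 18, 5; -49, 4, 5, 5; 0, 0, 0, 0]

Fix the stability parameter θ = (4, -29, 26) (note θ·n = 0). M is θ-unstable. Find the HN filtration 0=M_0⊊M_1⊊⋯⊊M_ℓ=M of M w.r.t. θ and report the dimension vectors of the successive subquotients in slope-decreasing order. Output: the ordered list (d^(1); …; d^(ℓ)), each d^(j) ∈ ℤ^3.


Interval decomposition of M: I[1,3]^3, I[2,2], I[3,3].
HN type (ℓ=3): μ^(1)=26; μ^(2)=-25/2; μ^(3)=-29

((0, 0, 4); (3, 3, 0); (0, 1, 0))
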